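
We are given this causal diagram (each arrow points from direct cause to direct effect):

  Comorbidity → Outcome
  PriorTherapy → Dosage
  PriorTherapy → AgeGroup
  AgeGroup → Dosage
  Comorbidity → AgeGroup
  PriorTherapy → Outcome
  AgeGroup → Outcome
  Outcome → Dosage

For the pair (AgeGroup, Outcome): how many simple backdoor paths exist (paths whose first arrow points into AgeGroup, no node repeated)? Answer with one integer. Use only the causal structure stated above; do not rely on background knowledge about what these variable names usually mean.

A backdoor path from AgeGroup to Outcome is any simple undirected path whose first edge points into AgeGroup (i.e. leaves AgeGroup via a parent).
Parents of AgeGroup: {Comorbidity, PriorTherapy}.
Enumerating:
  P1: AgeGroup <- Comorbidity -> Outcome
  P2: AgeGroup <- PriorTherapy -> Outcome
  P3: AgeGroup <- PriorTherapy -> Dosage <- Outcome
That exhausts the simple backdoor paths. Count: 3.

3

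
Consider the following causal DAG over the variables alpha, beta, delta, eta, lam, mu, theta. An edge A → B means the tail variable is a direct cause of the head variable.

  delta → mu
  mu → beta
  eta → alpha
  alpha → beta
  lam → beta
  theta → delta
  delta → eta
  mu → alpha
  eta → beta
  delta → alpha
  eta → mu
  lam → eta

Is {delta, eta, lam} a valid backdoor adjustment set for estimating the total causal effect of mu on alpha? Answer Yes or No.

Backdoor paths from mu to alpha (paths whose first edge points into mu):
  P1: mu <- delta -> eta <- lam -> beta <- alpha
  P2: mu <- delta -> eta -> alpha
  P3: mu <- delta -> eta -> beta <- alpha
  P4: mu <- delta -> alpha
  P5: mu <- eta <- lam -> beta <- alpha
  P6: mu <- eta <- delta -> alpha
  P7: mu <- eta -> alpha
  P8: mu <- eta -> beta <- alpha
Condition 1 (no descendant of mu in the set): holds — descendants of mu are {alpha, beta}; none are in {delta, eta, lam}.
Condition 2 (every backdoor path blocked by {delta, eta, lam}):
  P1: blocked at fork node delta ∈ conditioning set.
  P2: blocked at fork node delta ∈ conditioning set.
  P3: blocked at fork node delta ∈ conditioning set.
  P4: blocked at fork node delta ∈ conditioning set.
  P5: blocked at chain node eta ∈ conditioning set.
  P6: blocked at chain node eta ∈ conditioning set.
  P7: blocked at fork node eta ∈ conditioning set.
  P8: blocked at fork node eta ∈ conditioning set.
{delta, eta, lam} satisfies the backdoor criterion.

Yes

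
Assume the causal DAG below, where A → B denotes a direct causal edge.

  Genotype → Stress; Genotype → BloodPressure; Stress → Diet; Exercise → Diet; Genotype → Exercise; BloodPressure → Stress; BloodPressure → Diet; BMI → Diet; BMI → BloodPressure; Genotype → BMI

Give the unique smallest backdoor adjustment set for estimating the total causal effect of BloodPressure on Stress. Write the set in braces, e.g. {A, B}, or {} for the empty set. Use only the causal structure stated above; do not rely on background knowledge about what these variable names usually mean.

{Genotype}

Variables eligible for adjustment (non-descendants of BloodPressure, excluding BloodPressure and Stress): {BMI, Exercise, Genotype}.
Backdoor paths from BloodPressure to Stress:
  P1: BloodPressure <- Genotype -> BMI -> Diet <- Stress
  P2: BloodPressure <- Genotype -> Exercise -> Diet <- Stress
  P3: BloodPressure <- Genotype -> Stress
  P4: BloodPressure <- BMI <- Genotype -> Exercise -> Diet <- Stress
  P5: BloodPressure <- BMI <- Genotype -> Stress
  P6: BloodPressure <- BMI -> Diet <- Exercise <- Genotype -> Stress
  P7: BloodPressure <- BMI -> Diet <- Stress
The empty set is not sufficient: P3 (BloodPressure <- Genotype -> Stress) has no collider blocking it and no conditioned non-collider, so it is open.
Try {Genotype}:
  P1: blocked at fork node Genotype ∈ conditioning set.
  P2: blocked at fork node Genotype ∈ conditioning set.
  P3: blocked at fork node Genotype ∈ conditioning set.
  P4: blocked at fork node Genotype ∈ conditioning set.
  P5: blocked at fork node Genotype ∈ conditioning set.
  P6: blocked at collider Diet (neither it nor any descendant is in the conditioning set).
  P7: blocked at collider Diet (neither it nor any descendant is in the conditioning set).
{Genotype} contains no descendant of BloodPressure and blocks every backdoor path.
No other singleton works — e.g. {BMI} leaves P3 open — so {Genotype} is the unique smallest valid adjustment set.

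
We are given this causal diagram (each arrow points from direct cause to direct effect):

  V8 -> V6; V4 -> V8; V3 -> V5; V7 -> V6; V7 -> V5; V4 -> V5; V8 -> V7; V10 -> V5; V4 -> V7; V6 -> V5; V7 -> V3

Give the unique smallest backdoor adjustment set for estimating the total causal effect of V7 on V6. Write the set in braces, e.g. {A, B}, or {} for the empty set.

Variables eligible for adjustment (non-descendants of V7, excluding V7 and V6): {V10, V4, V8}.
Backdoor paths from V7 to V6:
  P1: V7 <- V4 -> V8 -> V6
  P2: V7 <- V4 -> V5 <- V6
  P3: V7 <- V8 <- V4 -> V5 <- V6
  P4: V7 <- V8 -> V6
The empty set is not sufficient: P1 (V7 <- V4 -> V8 -> V6) has no collider blocking it and no conditioned non-collider, so it is open.
Try {V8}:
  P1: blocked at chain node V8 ∈ conditioning set.
  P2: blocked at collider V5 (neither it nor any descendant is in the conditioning set).
  P3: blocked at chain node V8 ∈ conditioning set.
  P4: blocked at fork node V8 ∈ conditioning set.
{V8} contains no descendant of V7 and blocks every backdoor path.
No other singleton works — e.g. {V4} leaves P4 open — so {V8} is the unique smallest valid adjustment set.

{V8}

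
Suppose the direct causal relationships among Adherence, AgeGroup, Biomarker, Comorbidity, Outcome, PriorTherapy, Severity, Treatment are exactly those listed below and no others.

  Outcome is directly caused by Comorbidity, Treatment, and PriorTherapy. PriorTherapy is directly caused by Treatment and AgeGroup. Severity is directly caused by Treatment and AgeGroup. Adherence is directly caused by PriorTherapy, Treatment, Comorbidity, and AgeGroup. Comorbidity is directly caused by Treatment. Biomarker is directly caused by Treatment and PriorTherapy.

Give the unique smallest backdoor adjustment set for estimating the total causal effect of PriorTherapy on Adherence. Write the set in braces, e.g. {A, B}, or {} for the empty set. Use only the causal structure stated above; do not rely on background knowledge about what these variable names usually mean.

Variables eligible for adjustment (non-descendants of PriorTherapy, excluding PriorTherapy and Adherence): {AgeGroup, Comorbidity, Severity, Treatment}.
Backdoor paths from PriorTherapy to Adherence:
  P1: PriorTherapy <- Treatment -> Comorbidity -> Adherence
  P2: PriorTherapy <- Treatment -> Severity <- AgeGroup -> Adherence
  P3: PriorTherapy <- Treatment -> Outcome <- Comorbidity -> Adherence
  P4: PriorTherapy <- Treatment -> Adherence
  P5: PriorTherapy <- AgeGroup -> Severity <- Treatment -> Comorbidity -> Adherence
  P6: PriorTherapy <- AgeGroup -> Severity <- Treatment -> Outcome <- Comorbidity -> Adherence
  P7: PriorTherapy <- AgeGroup -> Severity <- Treatment -> Adherence
  P8: PriorTherapy <- AgeGroup -> Adherence
The empty set is not sufficient: P1 (PriorTherapy <- Treatment -> Comorbidity -> Adherence) has no collider blocking it and no conditioned non-collider, so it is open.
Try {AgeGroup, Treatment}:
  P1: blocked at fork node Treatment ∈ conditioning set.
  P2: blocked at fork node Treatment ∈ conditioning set.
  P3: blocked at fork node Treatment ∈ conditioning set.
  P4: blocked at fork node Treatment ∈ conditioning set.
  P5: blocked at fork node AgeGroup ∈ conditioning set.
  P6: blocked at fork node AgeGroup ∈ conditioning set.
  P7: blocked at fork node AgeGroup ∈ conditioning set.
  P8: blocked at fork node AgeGroup ∈ conditioning set.
{AgeGroup, Treatment} contains no descendant of PriorTherapy and blocks every backdoor path.
Every element of {AgeGroup, Treatment} is needed (dropping AgeGroup leaves P8 open; dropping Treatment leaves P1 open), so no proper subset is valid.
Among all size-2 subsets of the eligible variables, only {AgeGroup, Treatment} blocks every backdoor path, so it is the unique smallest valid adjustment set.

{AgeGroup, Treatment}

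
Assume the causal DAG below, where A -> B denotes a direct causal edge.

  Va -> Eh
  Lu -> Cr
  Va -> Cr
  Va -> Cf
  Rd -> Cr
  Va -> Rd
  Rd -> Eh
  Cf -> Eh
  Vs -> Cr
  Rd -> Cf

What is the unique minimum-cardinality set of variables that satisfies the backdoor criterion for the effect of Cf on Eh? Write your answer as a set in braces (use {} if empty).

Variables eligible for adjustment (non-descendants of Cf, excluding Cf and Eh): {Cr, Lu, Rd, Va, Vs}.
Backdoor paths from Cf to Eh:
  P1: Cf <- Va -> Rd -> Eh
  P2: Cf <- Va -> Cr <- Rd -> Eh
  P3: Cf <- Va -> Eh
  P4: Cf <- Rd <- Va -> Eh
  P5: Cf <- Rd -> Cr <- Va -> Eh
  P6: Cf <- Rd -> Eh
The empty set is not sufficient: P1 (Cf <- Va -> Rd -> Eh) has no collider blocking it and no conditioned non-collider, so it is open.
Try {Rd, Va}:
  P1: blocked at fork node Va ∈ conditioning set.
  P2: blocked at fork node Va ∈ conditioning set.
  P3: blocked at fork node Va ∈ conditioning set.
  P4: blocked at chain node Rd ∈ conditioning set.
  P5: blocked at fork node Rd ∈ conditioning set.
  P6: blocked at fork node Rd ∈ conditioning set.
{Rd, Va} contains no descendant of Cf and blocks every backdoor path.
Every element of {Rd, Va} is needed (dropping Rd leaves P6 open; dropping Va leaves P3 open), so no proper subset is valid.
Among all size-2 subsets of the eligible variables, only {Rd, Va} blocks every backdoor path, so it is the unique smallest valid adjustment set.

{Rd, Va}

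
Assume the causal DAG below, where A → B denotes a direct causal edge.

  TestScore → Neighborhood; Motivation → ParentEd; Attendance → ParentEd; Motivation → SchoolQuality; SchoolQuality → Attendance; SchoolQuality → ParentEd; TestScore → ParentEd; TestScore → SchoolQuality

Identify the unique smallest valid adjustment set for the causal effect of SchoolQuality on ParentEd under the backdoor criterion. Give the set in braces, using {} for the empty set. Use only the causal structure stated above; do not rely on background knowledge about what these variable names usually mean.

{Motivation, TestScore}

Variables eligible for adjustment (non-descendants of SchoolQuality, excluding SchoolQuality and ParentEd): {Motivation, Neighborhood, TestScore}.
Backdoor paths from SchoolQuality to ParentEd:
  P1: SchoolQuality <- TestScore -> ParentEd
  P2: SchoolQuality <- Motivation -> ParentEd
The empty set is not sufficient: P1 (SchoolQuality <- TestScore -> ParentEd) has no collider blocking it and no conditioned non-collider, so it is open.
Try {Motivation, TestScore}:
  P1: blocked at fork node TestScore ∈ conditioning set.
  P2: blocked at fork node Motivation ∈ conditioning set.
{Motivation, TestScore} contains no descendant of SchoolQuality and blocks every backdoor path.
Every element of {Motivation, TestScore} is needed (dropping Motivation leaves P2 open; dropping TestScore leaves P1 open), so no proper subset is valid.
Among all size-2 subsets of the eligible variables, only {Motivation, TestScore} blocks every backdoor path, so it is the unique smallest valid adjustment set.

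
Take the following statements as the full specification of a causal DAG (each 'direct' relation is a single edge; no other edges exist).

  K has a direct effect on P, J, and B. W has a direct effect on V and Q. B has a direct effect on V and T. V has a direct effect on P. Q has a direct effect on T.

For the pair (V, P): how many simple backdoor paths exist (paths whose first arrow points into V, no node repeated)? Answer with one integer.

2

A backdoor path from V to P is any simple undirected path whose first edge points into V (i.e. leaves V via a parent).
Parents of V: {B, W}.
Enumerating:
  P1: V <- B <- K -> P
  P2: V <- W -> Q -> T <- B <- K -> P
That exhausts the simple backdoor paths. Count: 2.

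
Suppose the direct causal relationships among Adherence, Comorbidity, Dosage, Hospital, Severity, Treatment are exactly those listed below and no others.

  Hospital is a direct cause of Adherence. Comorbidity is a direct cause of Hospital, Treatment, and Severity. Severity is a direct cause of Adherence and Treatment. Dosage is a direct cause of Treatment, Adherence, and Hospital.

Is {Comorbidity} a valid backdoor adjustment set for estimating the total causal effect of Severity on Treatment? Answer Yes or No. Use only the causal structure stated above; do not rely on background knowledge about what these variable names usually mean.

Yes

Backdoor paths from Severity to Treatment (paths whose first edge points into Severity):
  P1: Severity <- Comorbidity -> Hospital <- Dosage -> Treatment
  P2: Severity <- Comorbidity -> Hospital -> Adherence <- Dosage -> Treatment
  P3: Severity <- Comorbidity -> Treatment
Condition 1 (no descendant of Severity in the set): holds — descendants of Severity are {Adherence, Treatment}; none are in {Comorbidity}.
Condition 2 (every backdoor path blocked by {Comorbidity}):
  P1: blocked at fork node Comorbidity ∈ conditioning set.
  P2: blocked at fork node Comorbidity ∈ conditioning set.
  P3: blocked at fork node Comorbidity ∈ conditioning set.
{Comorbidity} satisfies the backdoor criterion.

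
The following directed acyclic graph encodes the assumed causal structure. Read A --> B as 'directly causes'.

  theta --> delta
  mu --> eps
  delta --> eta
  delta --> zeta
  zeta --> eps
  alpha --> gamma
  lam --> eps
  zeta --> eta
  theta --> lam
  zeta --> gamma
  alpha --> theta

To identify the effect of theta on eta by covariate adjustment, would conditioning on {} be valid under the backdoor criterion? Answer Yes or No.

Backdoor paths from theta to eta (paths whose first edge points into theta):
  P1: theta <- alpha -> gamma <- zeta <- delta -> eta
  P2: theta <- alpha -> gamma <- zeta -> eta
Condition 1 (no descendant of theta in the set): holds — descendants of theta are {delta, eps, eta, gamma, lam, zeta}; none are in {}.
Condition 2 (every backdoor path blocked by {}):
  P1: blocked at collider gamma (neither it nor any descendant is in the conditioning set).
  P2: blocked at collider gamma (neither it nor any descendant is in the conditioning set).
{} satisfies the backdoor criterion.

Yes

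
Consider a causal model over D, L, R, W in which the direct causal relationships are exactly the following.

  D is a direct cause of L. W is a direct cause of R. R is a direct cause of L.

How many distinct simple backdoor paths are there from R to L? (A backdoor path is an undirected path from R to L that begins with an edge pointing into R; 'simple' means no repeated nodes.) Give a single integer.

A backdoor path from R to L is any simple undirected path whose first edge points into R (i.e. leaves R via a parent).
Parents of R: {W}.
No simple path from any parent of R reaches L without revisiting R, so there are no backdoor paths.

0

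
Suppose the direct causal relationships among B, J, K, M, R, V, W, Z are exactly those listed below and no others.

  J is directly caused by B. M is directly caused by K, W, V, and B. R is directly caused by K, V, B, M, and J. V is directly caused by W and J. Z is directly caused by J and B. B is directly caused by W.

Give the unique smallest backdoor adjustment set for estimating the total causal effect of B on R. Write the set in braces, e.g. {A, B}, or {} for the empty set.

{W}

Variables eligible for adjustment (non-descendants of B, excluding B and R): {K, W}.
Backdoor paths from B to R:
  P1: B <- W -> V <- J -> R
  P2: B <- W -> V -> M <- K -> R
  P3: B <- W -> V -> M -> R
  P4: B <- W -> V -> R
  P5: B <- W -> M <- V <- J -> R
  P6: B <- W -> M <- V -> R
  P7: B <- W -> M <- K -> R
  P8: B <- W -> M -> R
The empty set is not sufficient: P3 (B <- W -> V -> M -> R) has no collider blocking it and no conditioned non-collider, so it is open.
Try {W}:
  P1: blocked at fork node W ∈ conditioning set.
  P2: blocked at fork node W ∈ conditioning set.
  P3: blocked at fork node W ∈ conditioning set.
  P4: blocked at fork node W ∈ conditioning set.
  P5: blocked at fork node W ∈ conditioning set.
  P6: blocked at fork node W ∈ conditioning set.
  P7: blocked at fork node W ∈ conditioning set.
  P8: blocked at fork node W ∈ conditioning set.
{W} contains no descendant of B and blocks every backdoor path.
No other singleton works — e.g. {K} leaves P3 open — so {W} is the unique smallest valid adjustment set.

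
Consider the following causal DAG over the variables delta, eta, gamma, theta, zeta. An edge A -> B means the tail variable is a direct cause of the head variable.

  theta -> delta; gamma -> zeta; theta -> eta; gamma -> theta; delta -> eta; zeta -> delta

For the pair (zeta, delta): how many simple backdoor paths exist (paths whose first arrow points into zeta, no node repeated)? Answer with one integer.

2

A backdoor path from zeta to delta is any simple undirected path whose first edge points into zeta (i.e. leaves zeta via a parent).
Parents of zeta: {gamma}.
Enumerating:
  P1: zeta <- gamma -> theta -> delta
  P2: zeta <- gamma -> theta -> eta <- delta
That exhausts the simple backdoor paths. Count: 2.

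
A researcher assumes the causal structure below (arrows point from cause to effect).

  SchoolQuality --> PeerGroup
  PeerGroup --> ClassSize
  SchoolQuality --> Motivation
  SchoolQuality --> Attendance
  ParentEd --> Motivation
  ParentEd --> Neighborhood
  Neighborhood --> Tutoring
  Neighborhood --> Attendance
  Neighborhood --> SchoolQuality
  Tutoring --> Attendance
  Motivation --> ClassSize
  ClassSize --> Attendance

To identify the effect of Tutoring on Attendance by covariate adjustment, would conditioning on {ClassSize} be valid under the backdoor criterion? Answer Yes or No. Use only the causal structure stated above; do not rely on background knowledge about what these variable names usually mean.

Backdoor paths from Tutoring to Attendance (paths whose first edge points into Tutoring):
  P1: Tutoring <- Neighborhood <- ParentEd -> Motivation <- SchoolQuality -> PeerGroup -> ClassSize -> Attendance
  P2: Tutoring <- Neighborhood <- ParentEd -> Motivation <- SchoolQuality -> Attendance
  P3: Tutoring <- Neighborhood <- ParentEd -> Motivation -> ClassSize <- PeerGroup <- SchoolQuality -> Attendance
  P4: Tutoring <- Neighborhood <- ParentEd -> Motivation -> ClassSize -> Attendance
  P5: Tutoring <- Neighborhood -> SchoolQuality -> PeerGroup -> ClassSize -> Attendance
  P6: Tutoring <- Neighborhood -> SchoolQuality -> Motivation -> ClassSize -> Attendance
  P7: Tutoring <- Neighborhood -> SchoolQuality -> Attendance
  P8: Tutoring <- Neighborhood -> Attendance
Condition 1 (no descendant of Tutoring in the set): holds — descendants of Tutoring are {Attendance}; none are in {ClassSize}.
Condition 2 (every backdoor path blocked by {ClassSize}):
  P1: blocked at chain node ClassSize ∈ conditioning set.
  P2: open — collider(s) Motivation are conditioned on (or have a conditioned descendant) and no non-collider on the path is in the set.
  P3: open — collider(s) ClassSize are conditioned on (or have a conditioned descendant) and no non-collider on the path is in the set.
  P4: blocked at chain node ClassSize ∈ conditioning set.
  P5: blocked at chain node ClassSize ∈ conditioning set.
  P6: blocked at chain node ClassSize ∈ conditioning set.
  P7: open — no interior node is in the conditioning set.
  P8: open — no interior node is in the conditioning set.
{ClassSize} does not satisfy the backdoor criterion.

No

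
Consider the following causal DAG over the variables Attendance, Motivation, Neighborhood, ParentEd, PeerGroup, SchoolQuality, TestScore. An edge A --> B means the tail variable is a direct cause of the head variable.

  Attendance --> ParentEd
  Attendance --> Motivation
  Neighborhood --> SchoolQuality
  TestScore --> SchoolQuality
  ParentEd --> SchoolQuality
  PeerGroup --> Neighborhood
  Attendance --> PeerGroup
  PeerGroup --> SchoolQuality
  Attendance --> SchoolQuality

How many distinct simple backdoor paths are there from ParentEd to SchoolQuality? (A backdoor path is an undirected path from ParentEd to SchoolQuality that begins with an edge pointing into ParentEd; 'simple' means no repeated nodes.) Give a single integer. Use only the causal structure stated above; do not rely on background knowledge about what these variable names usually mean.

A backdoor path from ParentEd to SchoolQuality is any simple undirected path whose first edge points into ParentEd (i.e. leaves ParentEd via a parent).
Parents of ParentEd: {Attendance}.
Enumerating:
  P1: ParentEd <- Attendance -> PeerGroup -> Neighborhood -> SchoolQuality
  P2: ParentEd <- Attendance -> PeerGroup -> SchoolQuality
  P3: ParentEd <- Attendance -> SchoolQuality
That exhausts the simple backdoor paths. Count: 3.

3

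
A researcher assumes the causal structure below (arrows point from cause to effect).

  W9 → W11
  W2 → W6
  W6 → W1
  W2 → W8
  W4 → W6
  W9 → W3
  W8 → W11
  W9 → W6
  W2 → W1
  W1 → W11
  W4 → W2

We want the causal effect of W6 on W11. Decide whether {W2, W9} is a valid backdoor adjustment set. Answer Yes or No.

Yes

Backdoor paths from W6 to W11 (paths whose first edge points into W6):
  P1: W6 <- W9 -> W11
  P2: W6 <- W4 -> W2 -> W1 -> W11
  P3: W6 <- W4 -> W2 -> W8 -> W11
  P4: W6 <- W2 -> W1 -> W11
  P5: W6 <- W2 -> W8 -> W11
Condition 1 (no descendant of W6 in the set): holds — descendants of W6 are {W1, W11}; none are in {W2, W9}.
Condition 2 (every backdoor path blocked by {W2, W9}):
  P1: blocked at fork node W9 ∈ conditioning set.
  P2: blocked at chain node W2 ∈ conditioning set.
  P3: blocked at chain node W2 ∈ conditioning set.
  P4: blocked at fork node W2 ∈ conditioning set.
  P5: blocked at fork node W2 ∈ conditioning set.
{W2, W9} satisfies the backdoor criterion.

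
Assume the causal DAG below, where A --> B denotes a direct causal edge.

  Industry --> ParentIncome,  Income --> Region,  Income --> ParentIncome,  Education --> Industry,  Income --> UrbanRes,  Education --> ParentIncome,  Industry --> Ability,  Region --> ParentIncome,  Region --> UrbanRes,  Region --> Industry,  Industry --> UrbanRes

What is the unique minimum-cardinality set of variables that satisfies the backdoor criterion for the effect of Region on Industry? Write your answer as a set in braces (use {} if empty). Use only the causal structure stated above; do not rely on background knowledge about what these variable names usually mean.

{}

Variables eligible for adjustment (non-descendants of Region, excluding Region and Industry): {Education, Income}.
Backdoor paths from Region to Industry:
  P1: Region <- Income -> UrbanRes <- Industry
  P2: Region <- Income -> ParentIncome <- Education -> Industry
  P3: Region <- Income -> ParentIncome <- Industry
Each backdoor path contains an unconditioned collider, so every path is already blocked with the empty conditioning set:
  P1: blocked at collider UrbanRes (neither it nor any descendant is in the conditioning set).
  P2: blocked at collider ParentIncome (neither it nor any descendant is in the conditioning set).
  P3: blocked at collider ParentIncome (neither it nor any descendant is in the conditioning set).
The empty set is therefore the unique smallest valid set.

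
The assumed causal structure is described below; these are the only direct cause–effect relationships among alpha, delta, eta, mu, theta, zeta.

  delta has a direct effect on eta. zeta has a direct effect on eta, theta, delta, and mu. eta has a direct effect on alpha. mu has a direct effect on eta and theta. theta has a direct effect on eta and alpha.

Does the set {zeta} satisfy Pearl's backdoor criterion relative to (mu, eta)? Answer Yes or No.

Yes

Backdoor paths from mu to eta (paths whose first edge points into mu):
  P1: mu <- zeta -> delta -> eta
  P2: mu <- zeta -> theta -> eta
  P3: mu <- zeta -> theta -> alpha <- eta
  P4: mu <- zeta -> eta
Condition 1 (no descendant of mu in the set): holds — descendants of mu are {alpha, eta, theta}; none are in {zeta}.
Condition 2 (every backdoor path blocked by {zeta}):
  P1: blocked at fork node zeta ∈ conditioning set.
  P2: blocked at fork node zeta ∈ conditioning set.
  P3: blocked at fork node zeta ∈ conditioning set.
  P4: blocked at fork node zeta ∈ conditioning set.
{zeta} satisfies the backdoor criterion.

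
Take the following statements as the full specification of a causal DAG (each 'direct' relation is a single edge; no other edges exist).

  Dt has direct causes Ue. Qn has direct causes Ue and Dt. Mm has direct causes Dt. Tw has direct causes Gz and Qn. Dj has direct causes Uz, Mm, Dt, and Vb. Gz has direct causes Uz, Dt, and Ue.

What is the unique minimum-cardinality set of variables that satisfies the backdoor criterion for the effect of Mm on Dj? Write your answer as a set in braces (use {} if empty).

{Dt}

Variables eligible for adjustment (non-descendants of Mm, excluding Mm and Dj): {Dt, Gz, Qn, Tw, Ue, Uz, Vb}.
Backdoor paths from Mm to Dj:
  P1: Mm <- Dt <- Ue -> Gz <- Uz -> Dj
  P2: Mm <- Dt <- Ue -> Qn -> Tw <- Gz <- Uz -> Dj
  P3: Mm <- Dt -> Gz <- Uz -> Dj
  P4: Mm <- Dt -> Qn <- Ue -> Gz <- Uz -> Dj
  P5: Mm <- Dt -> Qn -> Tw <- Gz <- Uz -> Dj
  P6: Mm <- Dt -> Dj
The empty set is not sufficient: P6 (Mm <- Dt -> Dj) has no collider blocking it and no conditioned non-collider, so it is open.
Try {Dt}:
  P1: blocked at chain node Dt ∈ conditioning set.
  P2: blocked at chain node Dt ∈ conditioning set.
  P3: blocked at fork node Dt ∈ conditioning set.
  P4: blocked at fork node Dt ∈ conditioning set.
  P5: blocked at fork node Dt ∈ conditioning set.
  P6: blocked at fork node Dt ∈ conditioning set.
{Dt} contains no descendant of Mm and blocks every backdoor path.
No other singleton works — e.g. {Ue} leaves P6 open — so {Dt} is the unique smallest valid adjustment set.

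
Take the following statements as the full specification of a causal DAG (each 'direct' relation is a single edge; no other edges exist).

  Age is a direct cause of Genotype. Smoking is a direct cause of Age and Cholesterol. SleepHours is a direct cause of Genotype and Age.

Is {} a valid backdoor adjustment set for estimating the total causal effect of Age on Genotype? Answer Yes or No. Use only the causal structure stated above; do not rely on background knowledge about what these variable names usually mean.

Backdoor paths from Age to Genotype (paths whose first edge points into Age):
  P1: Age <- SleepHours -> Genotype
Condition 1 (no descendant of Age in the set): holds — descendants of Age are {Genotype}; none are in {}.
Condition 2 (every backdoor path blocked by {}):
  P1: open — no interior node is in the conditioning set.
{} does not satisfy the backdoor criterion.

No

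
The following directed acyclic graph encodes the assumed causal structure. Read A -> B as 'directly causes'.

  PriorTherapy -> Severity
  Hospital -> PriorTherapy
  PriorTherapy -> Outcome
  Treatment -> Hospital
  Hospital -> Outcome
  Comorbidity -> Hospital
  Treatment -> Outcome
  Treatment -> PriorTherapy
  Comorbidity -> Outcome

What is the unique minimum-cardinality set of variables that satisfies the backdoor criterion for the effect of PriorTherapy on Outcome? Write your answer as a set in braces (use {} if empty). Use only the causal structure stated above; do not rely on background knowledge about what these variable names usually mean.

{Hospital, Treatment}

Variables eligible for adjustment (non-descendants of PriorTherapy, excluding PriorTherapy and Outcome): {Comorbidity, Hospital, Treatment}.
Backdoor paths from PriorTherapy to Outcome:
  P1: PriorTherapy <- Treatment -> Hospital <- Comorbidity -> Outcome
  P2: PriorTherapy <- Treatment -> Hospital -> Outcome
  P3: PriorTherapy <- Treatment -> Outcome
  P4: PriorTherapy <- Hospital <- Treatment -> Outcome
  P5: PriorTherapy <- Hospital <- Comorbidity -> Outcome
  P6: PriorTherapy <- Hospital -> Outcome
The empty set is not sufficient: P2 (PriorTherapy <- Treatment -> Hospital -> Outcome) has no collider blocking it and no conditioned non-collider, so it is open.
Try {Hospital, Treatment}:
  P1: blocked at fork node Treatment ∈ conditioning set.
  P2: blocked at fork node Treatment ∈ conditioning set.
  P3: blocked at fork node Treatment ∈ conditioning set.
  P4: blocked at chain node Hospital ∈ conditioning set.
  P5: blocked at chain node Hospital ∈ conditioning set.
  P6: blocked at fork node Hospital ∈ conditioning set.
{Hospital, Treatment} contains no descendant of PriorTherapy and blocks every backdoor path.
Every element of {Hospital, Treatment} is needed (dropping Hospital leaves P5 open; dropping Treatment leaves P1 open), so no proper subset is valid.
Among all size-2 subsets of the eligible variables, only {Hospital, Treatment} blocks every backdoor path, so it is the unique smallest valid adjustment set.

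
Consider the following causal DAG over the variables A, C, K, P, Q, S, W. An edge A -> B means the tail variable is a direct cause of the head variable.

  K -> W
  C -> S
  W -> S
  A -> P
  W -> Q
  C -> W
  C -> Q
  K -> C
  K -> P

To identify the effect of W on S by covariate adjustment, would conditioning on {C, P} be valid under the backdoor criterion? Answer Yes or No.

Yes

Backdoor paths from W to S (paths whose first edge points into W):
  P1: W <- K -> C -> S
  P2: W <- C -> S
Condition 1 (no descendant of W in the set): holds — descendants of W are {Q, S}; none are in {C, P}.
Condition 2 (every backdoor path blocked by {C, P}):
  P1: blocked at chain node C ∈ conditioning set.
  P2: blocked at fork node C ∈ conditioning set.
{C, P} satisfies the backdoor criterion.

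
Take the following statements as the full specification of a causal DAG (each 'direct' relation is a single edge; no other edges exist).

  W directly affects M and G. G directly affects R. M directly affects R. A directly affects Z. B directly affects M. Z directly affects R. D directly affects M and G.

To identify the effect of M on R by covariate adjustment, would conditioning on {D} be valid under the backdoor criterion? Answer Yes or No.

Backdoor paths from M to R (paths whose first edge points into M):
  P1: M <- W -> G -> R
  P2: M <- D -> G -> R
Condition 1 (no descendant of M in the set): holds — descendants of M are {R}; none are in {D}.
Condition 2 (every backdoor path blocked by {D}):
  P1: open — no interior node is in the conditioning set.
  P2: blocked at fork node D ∈ conditioning set.
{D} does not satisfy the backdoor criterion.

No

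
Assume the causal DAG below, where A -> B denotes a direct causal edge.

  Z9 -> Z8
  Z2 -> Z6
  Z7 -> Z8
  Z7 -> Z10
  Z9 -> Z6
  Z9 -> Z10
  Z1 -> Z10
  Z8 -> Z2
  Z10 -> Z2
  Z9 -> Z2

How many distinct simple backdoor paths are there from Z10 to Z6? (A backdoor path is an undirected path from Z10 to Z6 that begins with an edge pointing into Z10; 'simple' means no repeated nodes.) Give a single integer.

7

A backdoor path from Z10 to Z6 is any simple undirected path whose first edge points into Z10 (i.e. leaves Z10 via a parent).
Parents of Z10: {Z1, Z7, Z9}.
Enumerating:
  P1: Z10 <- Z9 -> Z8 -> Z2 -> Z6
  P2: Z10 <- Z9 -> Z2 -> Z6
  P3: Z10 <- Z9 -> Z6
  P4: Z10 <- Z7 -> Z8 <- Z9 -> Z2 -> Z6
  P5: Z10 <- Z7 -> Z8 <- Z9 -> Z6
  P6: Z10 <- Z7 -> Z8 -> Z2 <- Z9 -> Z6
  P7: Z10 <- Z7 -> Z8 -> Z2 -> Z6
That exhausts the simple backdoor paths. Count: 7.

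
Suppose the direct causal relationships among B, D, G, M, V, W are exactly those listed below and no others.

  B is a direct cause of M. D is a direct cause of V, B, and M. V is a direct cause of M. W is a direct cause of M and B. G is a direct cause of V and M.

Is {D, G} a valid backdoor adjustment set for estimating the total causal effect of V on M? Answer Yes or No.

Backdoor paths from V to M (paths whose first edge points into V):
  P1: V <- D -> B <- W -> M
  P2: V <- D -> B -> M
  P3: V <- D -> M
  P4: V <- G -> M
Condition 1 (no descendant of V in the set): holds — descendants of V are {M}; none are in {D, G}.
Condition 2 (every backdoor path blocked by {D, G}):
  P1: blocked at fork node D ∈ conditioning set.
  P2: blocked at fork node D ∈ conditioning set.
  P3: blocked at fork node D ∈ conditioning set.
  P4: blocked at fork node G ∈ conditioning set.
{D, G} satisfies the backdoor criterion.

Yes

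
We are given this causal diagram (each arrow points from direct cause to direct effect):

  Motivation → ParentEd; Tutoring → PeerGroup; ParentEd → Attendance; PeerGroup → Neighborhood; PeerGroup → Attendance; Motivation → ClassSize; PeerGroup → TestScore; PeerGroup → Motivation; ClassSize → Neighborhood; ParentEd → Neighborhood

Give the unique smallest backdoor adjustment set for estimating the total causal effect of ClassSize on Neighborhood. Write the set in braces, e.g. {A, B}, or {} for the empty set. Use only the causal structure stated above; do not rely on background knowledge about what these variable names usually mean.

Variables eligible for adjustment (non-descendants of ClassSize, excluding ClassSize and Neighborhood): {Attendance, Motivation, ParentEd, PeerGroup, TestScore, Tutoring}.
Backdoor paths from ClassSize to Neighborhood:
  P1: ClassSize <- Motivation <- PeerGroup -> Neighborhood
  P2: ClassSize <- Motivation <- PeerGroup -> Attendance <- ParentEd -> Neighborhood
  P3: ClassSize <- Motivation -> ParentEd -> Neighborhood
  P4: ClassSize <- Motivation -> ParentEd -> Attendance <- PeerGroup -> Neighborhood
The empty set is not sufficient: P1 (ClassSize <- Motivation <- PeerGroup -> Neighborhood) has no collider blocking it and no conditioned non-collider, so it is open.
Try {Motivation}:
  P1: blocked at chain node Motivation ∈ conditioning set.
  P2: blocked at chain node Motivation ∈ conditioning set.
  P3: blocked at fork node Motivation ∈ conditioning set.
  P4: blocked at fork node Motivation ∈ conditioning set.
{Motivation} contains no descendant of ClassSize and blocks every backdoor path.
No other singleton works — e.g. {Tutoring} leaves P1 open — so {Motivation} is the unique smallest valid adjustment set.

{Motivation}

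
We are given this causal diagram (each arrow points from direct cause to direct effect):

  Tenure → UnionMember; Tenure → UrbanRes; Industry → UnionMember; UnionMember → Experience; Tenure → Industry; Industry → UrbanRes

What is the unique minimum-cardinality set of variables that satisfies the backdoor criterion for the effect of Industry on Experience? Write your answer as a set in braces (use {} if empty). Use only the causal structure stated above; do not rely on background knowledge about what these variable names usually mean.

{Tenure}

Variables eligible for adjustment (non-descendants of Industry, excluding Industry and Experience): {Tenure}.
Backdoor paths from Industry to Experience:
  P1: Industry <- Tenure -> UnionMember -> Experience
The empty set is not sufficient: P1 (Industry <- Tenure -> UnionMember -> Experience) has no collider blocking it and no conditioned non-collider, so it is open.
Try {Tenure}:
  P1: blocked at fork node Tenure ∈ conditioning set.
{Tenure} contains no descendant of Industry and blocks every backdoor path.
{Tenure} is the unique smallest valid adjustment set.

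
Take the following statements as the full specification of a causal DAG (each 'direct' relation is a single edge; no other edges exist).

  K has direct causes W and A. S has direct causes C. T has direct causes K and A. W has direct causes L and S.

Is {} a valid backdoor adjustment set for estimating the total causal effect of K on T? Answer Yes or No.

Backdoor paths from K to T (paths whose first edge points into K):
  P1: K <- A -> T
Condition 1 (no descendant of K in the set): holds — descendants of K are {T}; none are in {}.
Condition 2 (every backdoor path blocked by {}):
  P1: open — no interior node is in the conditioning set.
{} does not satisfy the backdoor criterion.

No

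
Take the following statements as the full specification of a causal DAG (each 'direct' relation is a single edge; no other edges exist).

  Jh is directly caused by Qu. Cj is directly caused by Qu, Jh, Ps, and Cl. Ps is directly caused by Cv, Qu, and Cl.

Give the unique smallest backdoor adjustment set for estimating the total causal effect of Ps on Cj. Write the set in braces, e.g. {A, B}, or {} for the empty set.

Variables eligible for adjustment (non-descendants of Ps, excluding Ps and Cj): {Cl, Cv, Jh, Qu}.
Backdoor paths from Ps to Cj:
  P1: Ps <- Cl -> Cj
  P2: Ps <- Qu -> Jh -> Cj
  P3: Ps <- Qu -> Cj
The empty set is not sufficient: P1 (Ps <- Cl -> Cj) has no collider blocking it and no conditioned non-collider, so it is open.
Try {Cl, Qu}:
  P1: blocked at fork node Cl ∈ conditioning set.
  P2: blocked at fork node Qu ∈ conditioning set.
  P3: blocked at fork node Qu ∈ conditioning set.
{Cl, Qu} contains no descendant of Ps and blocks every backdoor path.
Every element of {Cl, Qu} is needed (dropping Cl leaves P1 open; dropping Qu leaves P2 open), so no proper subset is valid.
Among all size-2 subsets of the eligible variables, only {Cl, Qu} blocks every backdoor path, so it is the unique smallest valid adjustment set.

{Cl, Qu}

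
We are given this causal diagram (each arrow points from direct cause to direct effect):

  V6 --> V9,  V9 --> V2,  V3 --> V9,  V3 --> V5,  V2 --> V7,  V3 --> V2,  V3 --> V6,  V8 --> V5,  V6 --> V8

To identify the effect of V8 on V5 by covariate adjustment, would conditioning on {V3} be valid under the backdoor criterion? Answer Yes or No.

Backdoor paths from V8 to V5 (paths whose first edge points into V8):
  P1: V8 <- V6 <- V3 -> V5
  P2: V8 <- V6 -> V9 <- V3 -> V5
  P3: V8 <- V6 -> V9 -> V2 <- V3 -> V5
Condition 1 (no descendant of V8 in the set): holds — descendants of V8 are {V5}; none are in {V3}.
Condition 2 (every backdoor path blocked by {V3}):
  P1: blocked at fork node V3 ∈ conditioning set.
  P2: blocked at collider V9 (neither it nor any descendant is in the conditioning set).
  P3: blocked at collider V2 (neither it nor any descendant is in the conditioning set).
{V3} satisfies the backdoor criterion.

Yes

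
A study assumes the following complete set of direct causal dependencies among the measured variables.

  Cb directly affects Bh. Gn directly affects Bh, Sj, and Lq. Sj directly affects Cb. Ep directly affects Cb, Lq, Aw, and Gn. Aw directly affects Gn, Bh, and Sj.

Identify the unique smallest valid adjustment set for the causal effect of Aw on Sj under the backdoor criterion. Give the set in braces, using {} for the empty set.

Variables eligible for adjustment (non-descendants of Aw, excluding Aw and Sj): {Ep}.
Backdoor paths from Aw to Sj:
  P1: Aw <- Ep -> Gn -> Sj
  P2: Aw <- Ep -> Gn -> Bh <- Cb <- Sj
  P3: Aw <- Ep -> Lq <- Gn -> Sj
  P4: Aw <- Ep -> Lq <- Gn -> Bh <- Cb <- Sj
  P5: Aw <- Ep -> Cb <- Sj
  P6: Aw <- Ep -> Cb -> Bh <- Gn -> Sj
The empty set is not sufficient: P1 (Aw <- Ep -> Gn -> Sj) has no collider blocking it and no conditioned non-collider, so it is open.
Try {Ep}:
  P1: blocked at fork node Ep ∈ conditioning set.
  P2: blocked at fork node Ep ∈ conditioning set.
  P3: blocked at fork node Ep ∈ conditioning set.
  P4: blocked at fork node Ep ∈ conditioning set.
  P5: blocked at fork node Ep ∈ conditioning set.
  P6: blocked at fork node Ep ∈ conditioning set.
{Ep} contains no descendant of Aw and blocks every backdoor path.
{Ep} is the unique smallest valid adjustment set.

{Ep}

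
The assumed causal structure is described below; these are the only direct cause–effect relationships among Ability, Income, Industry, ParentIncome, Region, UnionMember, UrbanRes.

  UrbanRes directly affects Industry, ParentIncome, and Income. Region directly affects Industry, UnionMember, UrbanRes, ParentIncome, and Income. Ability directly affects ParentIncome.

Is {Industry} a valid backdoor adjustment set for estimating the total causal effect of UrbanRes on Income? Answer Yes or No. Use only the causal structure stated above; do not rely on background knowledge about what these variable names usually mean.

No

Backdoor paths from UrbanRes to Income (paths whose first edge points into UrbanRes):
  P1: UrbanRes <- Region -> Income
Condition 1 (no descendant of UrbanRes in the set): FAILS — Industry is a descendant of UrbanRes.
Condition 2 (every backdoor path blocked by {Industry}):
  P1: open — no interior node is in the conditioning set.
{Industry} does not satisfy the backdoor criterion.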